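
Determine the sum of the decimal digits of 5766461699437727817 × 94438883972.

147

5766461699437727817 × 94438883972 = 544578207362181514948979849124
Sum of its 30 digits: 147.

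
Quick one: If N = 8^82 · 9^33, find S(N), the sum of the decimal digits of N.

459

8^82 · 9^33 = 3494473447254252470300430036151920269302764853773656274631453293275765837111006933480383949929849087328256
Sum of its 106 digits: 459.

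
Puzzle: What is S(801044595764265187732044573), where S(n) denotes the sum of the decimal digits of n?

8+0+1+0+4+4+5+9+5+7+6+4+2+6+5+1+8+7+7+3+2+0+4+4+5+7+3 = 117

117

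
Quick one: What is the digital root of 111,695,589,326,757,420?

1+1+1+6+9+5+5+8+9+3+2+6+7+5+7+4+2+0 = 81
8+1 = 9

9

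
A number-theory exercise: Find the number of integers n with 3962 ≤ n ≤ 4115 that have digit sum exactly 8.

The integers in [3962, 4115] that have digit sum exactly 8: 4004, 4013, 4022, 4031, 4040, 4103, 4112.
7 qualify.

7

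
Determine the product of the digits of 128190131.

0

1×2×8×1×9×0×1×3×1 = 0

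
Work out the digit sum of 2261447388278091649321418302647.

2+2+6+1+4+4+7+3+8+8+2+7+8+0+9+1+6+4+9+3+2+1+4+1+8+3+0+2+6+4+7 = 132

132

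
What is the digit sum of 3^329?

693

3^329 = 9394913865827898885437356385988059021332053782371331668111235025133230017769212340901779575918253364912782118159875950740763379867932920145517031323343142883
Sum of its 157 digits: 693.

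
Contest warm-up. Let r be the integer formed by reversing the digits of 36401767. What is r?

76710463

Reversing 36401767 gives 76710463.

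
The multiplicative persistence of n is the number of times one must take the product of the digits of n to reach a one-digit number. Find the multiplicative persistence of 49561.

2

49561 → 1080 → 0 (2 steps)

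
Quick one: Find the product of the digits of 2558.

400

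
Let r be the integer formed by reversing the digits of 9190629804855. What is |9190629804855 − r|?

3606540543936

Reverse of 9190629804855 is 5584089260919.
|9190629804855 − 5584089260919| = 3606540543936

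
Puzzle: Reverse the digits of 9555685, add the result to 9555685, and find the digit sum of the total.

Reversal of 9555685 is 5865559; 9555685 + 5865559 = 15421244.
Digit sum of 15421244: 1+5+4+2+1+2+4+4 = 23.

23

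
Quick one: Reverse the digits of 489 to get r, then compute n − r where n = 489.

-495

Reverse of 489 is 984.
489 − 984 = -495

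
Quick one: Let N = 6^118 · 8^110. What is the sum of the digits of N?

882

6^118 · 8^110 = 145126297103985679689478217450603888731384166678973640135479911786380290320515044902592925362168826562626998209738289084229506008420442888249115490236794112860464203932758662839609025609334784
Sum of its 192 digits: 882.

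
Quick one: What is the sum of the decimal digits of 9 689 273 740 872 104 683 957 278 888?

9+6+8+9+2+7+3+7+4+0+8+7+2+1+0+4+6+8+3+9+5+7+2+7+8+8+8+8 = 156

156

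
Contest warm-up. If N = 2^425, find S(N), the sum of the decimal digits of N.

608

2^425 = 86645927941275464361825443254471365732388658605494267974077486894206915868925800719999200190754361815543475342543861619655442432
Sum of its 128 digits: 608.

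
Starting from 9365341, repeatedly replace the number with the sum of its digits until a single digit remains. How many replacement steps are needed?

2

9365341 → 31 → 4 (2 steps)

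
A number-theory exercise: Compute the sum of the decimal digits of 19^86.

19^86 = 93931159192635254915820471057358992010808400674497210917407177698488916879344705049022303605110796637313140281
Sum of its 110 digits: 469.

469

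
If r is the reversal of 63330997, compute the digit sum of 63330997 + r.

26

Reversal of 63330997 is 79903336; 63330997 + 79903336 = 143234333.
Digit sum of 143234333: 1+4+3+2+3+4+3+3+3 = 26.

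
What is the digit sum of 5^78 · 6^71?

5^78 · 6^71 = 58667707148279100030833718423887085937500000000000000000000000000000000000000000000000000000000000000000000000
Sum of its 110 digits: 180.

180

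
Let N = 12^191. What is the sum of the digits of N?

873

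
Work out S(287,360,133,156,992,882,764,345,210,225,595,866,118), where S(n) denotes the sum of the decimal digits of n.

173

2+8+7+3+6+0+1+3+3+1+5+6+9+9+2+8+8+2+7+6+4+3+4+5+2+1+0+2+2+5+5+9+5+8+6+6+1+1+8 = 173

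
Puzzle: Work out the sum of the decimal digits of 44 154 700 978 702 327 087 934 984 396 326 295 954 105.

4+4+1+5+4+7+0+0+9+7+8+7+0+2+3+2+7+0+8+7+9+3+4+9+8+4+3+9+6+3+2+6+2+9+5+9+5+4+1+0+5 = 191

191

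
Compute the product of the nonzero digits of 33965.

2430

3×3×9×6×5 = 2430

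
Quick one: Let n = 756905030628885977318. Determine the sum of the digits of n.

7+5+6+9+0+5+0+3+0+6+2+8+8+8+5+9+7+7+3+1+8 = 107

107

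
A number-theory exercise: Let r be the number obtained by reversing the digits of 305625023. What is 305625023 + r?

626151526

Reverse of 305625023 is 320526503.
305625023 + 320526503 = 626151526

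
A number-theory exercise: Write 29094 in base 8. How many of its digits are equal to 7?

29094 in base 8 is 70646.
The digit 7 appears 1 time.

1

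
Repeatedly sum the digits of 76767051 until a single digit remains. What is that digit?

7+6+7+6+7+0+5+1 = 39
3+9 = 12
1+2 = 3

3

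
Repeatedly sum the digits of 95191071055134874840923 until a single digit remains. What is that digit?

6

9+5+1+9+1+0+7+1+0+5+5+1+3+4+8+7+4+8+4+0+9+2+3 = 96
9+6 = 15
1+5 = 6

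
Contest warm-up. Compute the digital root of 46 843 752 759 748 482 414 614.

4+6+8+4+3+7+5+2+7+5+9+7+4+8+4+8+2+4+1+4+6+1+4 = 113
1+1+3 = 5

5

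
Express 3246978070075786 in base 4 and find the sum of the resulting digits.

3246978070075786 in base 4 is 23202101233332131131212022.
Digit sum: 2+3+2+0+2+1+0+1+2+3+3+3+3+2+1+3+1+1+3+1+2+1+2+0+2+2 = 46.

46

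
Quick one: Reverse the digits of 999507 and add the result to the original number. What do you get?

Reverse of 999507 is 705999.
999507 + 705999 = 1705506

1705506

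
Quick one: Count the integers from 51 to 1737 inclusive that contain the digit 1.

The integers in [51, 1737] that contain the digit 1: 51, 61, 71, 81, 91, 100, …, 1736, 1737.
995 qualify.

995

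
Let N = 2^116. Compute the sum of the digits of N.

2^116 = 83076749736557242056487941267521536
Sum of its 35 digits: 166.

166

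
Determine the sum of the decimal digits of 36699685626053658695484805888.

166

3+6+6+9+9+6+8+5+6+2+6+0+5+3+6+5+8+6+9+5+4+8+4+8+0+5+8+8+8 = 166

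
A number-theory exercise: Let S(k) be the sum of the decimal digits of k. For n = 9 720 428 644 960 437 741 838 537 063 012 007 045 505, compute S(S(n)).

15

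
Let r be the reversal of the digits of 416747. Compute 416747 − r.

-330867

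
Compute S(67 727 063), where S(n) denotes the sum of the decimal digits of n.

38

6+7+7+2+7+0+6+3 = 38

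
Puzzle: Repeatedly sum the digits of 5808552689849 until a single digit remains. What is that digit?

5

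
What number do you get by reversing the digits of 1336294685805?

5085864926331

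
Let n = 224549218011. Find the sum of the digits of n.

2+2+4+5+4+9+2+1+8+0+1+1 = 39

39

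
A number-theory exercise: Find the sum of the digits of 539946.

5+3+9+9+4+6 = 36

36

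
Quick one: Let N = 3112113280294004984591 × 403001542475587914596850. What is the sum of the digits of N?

186

3112113280294004984591 × 403001542475587914596850 = 1254186452317245687110047187992712708227138350
Sum of its 46 digits: 186.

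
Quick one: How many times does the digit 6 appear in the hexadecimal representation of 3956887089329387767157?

2

3956887089329387767157 in base 16 is D680D6E3423F828575.
The digit 6 appears 2 times.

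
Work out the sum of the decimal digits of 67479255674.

6+7+4+7+9+2+5+5+6+7+4 = 62

62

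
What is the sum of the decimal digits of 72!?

432

72! = 61234458376886086861524070385274672740778091784697328983823014963978384987221689274204160000000000000000
Sum of its 104 digits: 432.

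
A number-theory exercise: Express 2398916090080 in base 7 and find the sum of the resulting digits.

46

2398916090080 in base 7 is 335213243215606.
Digit sum: 3+3+5+2+1+3+2+4+3+2+1+5+6+0+6 = 46.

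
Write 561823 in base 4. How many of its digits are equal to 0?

561823 in base 4 is 2021022133.
The digit 0 appears 2 times.

2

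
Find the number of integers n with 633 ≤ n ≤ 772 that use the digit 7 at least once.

89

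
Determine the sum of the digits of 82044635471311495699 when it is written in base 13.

82044635471311495699 in base 13 is 963B5052A55135A182.
Digit sum: 9+6+3+11+5+0+5+2+10+5+5+1+3+5+10+1+8+2 = 91.

91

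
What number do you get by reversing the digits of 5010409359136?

6319539040105

Reversing 5010409359136 gives 6319539040105.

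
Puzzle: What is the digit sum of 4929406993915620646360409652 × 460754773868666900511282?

4929406993915620646360409652 × 460754773868666900511282 = 2271247804788216866831221940507328686445361767693864
Sum of its 52 digits: 243.

243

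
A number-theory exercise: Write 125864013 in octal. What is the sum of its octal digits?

23

125864013 in base 8 is 740104115.
Digit sum: 7+4+0+1+0+4+1+1+5 = 23.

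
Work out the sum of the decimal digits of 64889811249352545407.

95

6+4+8+8+9+8+1+1+2+4+9+3+5+2+5+4+5+4+0+7 = 95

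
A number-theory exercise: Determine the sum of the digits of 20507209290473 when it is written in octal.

20507209290473 in base 8 is 452326473151351.
Digit sum: 4+5+2+3+2+6+4+7+3+1+5+1+3+5+1 = 52.

52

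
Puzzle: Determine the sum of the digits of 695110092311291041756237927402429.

6+9+5+1+1+0+0+9+2+3+1+1+2+9+1+0+4+1+7+5+6+2+3+7+9+2+7+4+0+2+4+2+9 = 124

124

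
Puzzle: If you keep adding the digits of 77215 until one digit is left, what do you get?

4

7+7+2+1+5 = 22
2+2 = 4
(Equivalently, 77215 mod 9 = 4.)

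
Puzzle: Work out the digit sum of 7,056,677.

38

7+0+5+6+6+7+7 = 38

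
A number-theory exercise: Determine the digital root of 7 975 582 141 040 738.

8

7+9+7+5+5+8+2+1+4+1+0+4+0+7+3+8 = 71
7+1 = 8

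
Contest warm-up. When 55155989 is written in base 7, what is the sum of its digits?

55155989 in base 7 is 1236550430.
Digit sum: 1+2+3+6+5+5+0+4+3+0 = 29.

29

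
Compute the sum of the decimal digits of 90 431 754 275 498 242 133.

83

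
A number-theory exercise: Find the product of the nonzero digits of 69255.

2700

6×9×2×5×5 = 2700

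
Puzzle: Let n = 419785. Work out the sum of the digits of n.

34

4+1+9+7+8+5 = 34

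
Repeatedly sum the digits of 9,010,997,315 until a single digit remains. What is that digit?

9+0+1+0+9+9+7+3+1+5 = 44
4+4 = 8

8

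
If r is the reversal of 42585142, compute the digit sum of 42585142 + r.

44

Reversal of 42585142 is 24158524; 42585142 + 24158524 = 66743666.
Digit sum of 66743666: 6+6+7+4+3+6+6+6 = 44.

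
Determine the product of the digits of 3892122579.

3×8×9×2×1×2×2×5×7×9 = 544320

544320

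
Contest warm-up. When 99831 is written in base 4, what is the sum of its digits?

99831 in base 4 is 120113313.
Digit sum: 1+2+0+1+1+3+3+1+3 = 15.

15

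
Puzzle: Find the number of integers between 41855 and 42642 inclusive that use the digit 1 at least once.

354

The integers in [41855, 42642] that use the digit 1 at least once: 41855, 41856, 41857, 41858, 41859, 41860, …, 42631, 42641.
354 qualify.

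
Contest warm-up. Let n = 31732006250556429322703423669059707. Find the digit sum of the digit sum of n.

First digit sum: 135.
1+3+5 = 9.

9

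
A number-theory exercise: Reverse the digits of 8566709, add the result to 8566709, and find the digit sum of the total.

Reversal of 8566709 is 9076658; 8566709 + 9076658 = 17643367.
Digit sum of 17643367: 1+7+6+4+3+3+6+7 = 37.

37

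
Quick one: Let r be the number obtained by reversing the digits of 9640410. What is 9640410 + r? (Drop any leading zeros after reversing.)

Reverse of 9640410 is 140469.
9640410 + 140469 = 9780879

9780879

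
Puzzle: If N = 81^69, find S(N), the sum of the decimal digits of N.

81^69 = 484692503355779623124105648282456899771991010299325636103104170778993493912772657112450724999952351524853984666615135529492328107921
Sum of its 132 digits: 603.

603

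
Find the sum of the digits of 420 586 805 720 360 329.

4+2+0+5+8+6+8+0+5+7+2+0+3+6+0+3+2+9 = 70

70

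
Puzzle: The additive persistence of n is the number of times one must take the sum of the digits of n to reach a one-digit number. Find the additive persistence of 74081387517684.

3

74081387517684 → 69 → 15 → 6 (3 steps)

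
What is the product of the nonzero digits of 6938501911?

6×9×3×8×5×1×9×1×1 = 58320

58320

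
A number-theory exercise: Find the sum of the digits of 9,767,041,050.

9+7+6+7+0+4+1+0+5+0 = 39

39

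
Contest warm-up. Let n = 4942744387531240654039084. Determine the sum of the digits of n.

4+9+4+2+7+4+4+3+8+7+5+3+1+2+4+0+6+5+4+0+3+9+0+8+4 = 106

106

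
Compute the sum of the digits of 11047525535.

38

1+1+0+4+7+5+2+5+5+3+5 = 38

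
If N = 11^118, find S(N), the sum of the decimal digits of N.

11^118 = 766190651387025305607608318133833436857085962785925931816898991965488408612793115433531892880073068909140545723905738757481
Sum of its 123 digits: 583.

583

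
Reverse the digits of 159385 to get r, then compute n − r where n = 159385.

-424566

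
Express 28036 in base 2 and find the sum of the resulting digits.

7

28036 in base 2 is 110110110000100.
Digit sum: 1+1+0+1+1+0+1+1+0+0+0+0+1+0+0 = 7.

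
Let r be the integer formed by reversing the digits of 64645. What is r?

Reversing 64645 gives 54646.

54646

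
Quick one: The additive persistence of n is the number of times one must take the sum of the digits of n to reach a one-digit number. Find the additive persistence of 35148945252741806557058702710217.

35148945252741806557058702710217 → 131 → 5 (2 steps)

2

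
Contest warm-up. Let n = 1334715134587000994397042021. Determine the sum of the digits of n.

1+3+3+4+7+1+5+1+3+4+5+8+7+0+0+0+9+9+4+3+9+7+0+4+2+0+2+1 = 102

102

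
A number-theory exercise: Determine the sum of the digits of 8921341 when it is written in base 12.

44

8921341 in base 12 is 2BA2991.
Digit sum: 2+11+10+2+9+9+1 = 44.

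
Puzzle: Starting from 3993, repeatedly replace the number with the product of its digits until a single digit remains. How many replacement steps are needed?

4

3993 → 729 → 126 → 12 → 2 (4 steps)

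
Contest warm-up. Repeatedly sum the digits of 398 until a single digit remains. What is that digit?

2

3+9+8 = 20
2+0 = 2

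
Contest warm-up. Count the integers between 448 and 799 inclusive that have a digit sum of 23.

6

The integers in [448, 799] that have a digit sum of 23: 599, 689, 698, 779, 788, 797.
6 qualify.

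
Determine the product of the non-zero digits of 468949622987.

752467968

4×6×8×9×4×9×6×2×2×9×8×7 = 752467968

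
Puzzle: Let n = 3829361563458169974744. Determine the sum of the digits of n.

3+8+2+9+3+6+1+5+6+3+4+5+8+1+6+9+9+7+4+7+4+4 = 114

114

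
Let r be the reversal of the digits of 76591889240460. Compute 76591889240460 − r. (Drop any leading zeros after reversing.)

70187590420893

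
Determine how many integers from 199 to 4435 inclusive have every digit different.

2312

The integers in [199, 4435] that have every digit different: 201, 203, 204, 205, 206, 207, …, 4397, 4398.
2312 qualify.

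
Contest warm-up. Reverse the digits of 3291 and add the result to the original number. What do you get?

Reverse of 3291 is 1923.
3291 + 1923 = 5214

5214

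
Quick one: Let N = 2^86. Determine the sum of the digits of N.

112

2^86 = 77371252455336267181195264
Sum of its 26 digits: 112.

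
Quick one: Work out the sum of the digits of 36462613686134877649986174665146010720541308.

3+6+4+6+2+6+1+3+6+8+6+1+3+4+8+7+7+6+4+9+9+8+6+1+7+4+6+6+5+1+4+6+0+1+0+7+2+0+5+4+1+3+0+8 = 194

194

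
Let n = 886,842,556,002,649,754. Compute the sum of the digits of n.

89

8+8+6+8+4+2+5+5+6+0+0+2+6+4+9+7+5+4 = 89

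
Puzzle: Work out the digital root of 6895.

1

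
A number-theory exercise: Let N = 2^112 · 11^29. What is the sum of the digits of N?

2^112 · 11^29 = 8236588780368126028527660099768657899062535134657851706138689536
Sum of its 64 digits: 323.

323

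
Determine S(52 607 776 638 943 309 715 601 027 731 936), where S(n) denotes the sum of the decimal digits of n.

5+2+6+0+7+7+7+6+6+3+8+9+4+3+3+0+9+7+1+5+6+0+1+0+2+7+7+3+1+9+3+6 = 143

143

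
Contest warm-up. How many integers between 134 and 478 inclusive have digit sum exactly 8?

23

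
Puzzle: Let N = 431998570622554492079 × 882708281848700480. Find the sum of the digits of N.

431998570622554492079 × 882708281848700480 = 381328716035329569778558102452603497920
Sum of its 39 digits: 175.

175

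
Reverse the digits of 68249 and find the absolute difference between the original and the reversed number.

Reverse of 68249 is 94286.
|68249 − 94286| = 26037

26037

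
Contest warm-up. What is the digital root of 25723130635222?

2+5+7+2+3+1+3+0+6+3+5+2+2+2 = 43
4+3 = 7

7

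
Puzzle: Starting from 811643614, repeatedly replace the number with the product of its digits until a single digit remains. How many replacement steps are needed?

811643614 → 13824 → 192 → 18 → 8 (4 steps)

4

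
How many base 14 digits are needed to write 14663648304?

14663648304 in base 14 is 9D16AB224, which has 9 digits.

9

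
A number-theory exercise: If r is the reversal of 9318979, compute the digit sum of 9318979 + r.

Reversal of 9318979 is 9798139; 9318979 + 9798139 = 19117118.
Digit sum of 19117118: 1+9+1+1+7+1+1+8 = 29.

29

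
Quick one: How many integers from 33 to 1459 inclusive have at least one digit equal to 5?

The integers in [33, 1459] that have at least one digit equal to 5: 35, 45, 50, 51, 52, 53, …, 1458, 1459.
359 qualify.

359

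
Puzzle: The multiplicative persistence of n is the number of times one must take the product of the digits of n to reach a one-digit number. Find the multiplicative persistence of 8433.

4

8433 → 288 → 128 → 16 → 6 (4 steps)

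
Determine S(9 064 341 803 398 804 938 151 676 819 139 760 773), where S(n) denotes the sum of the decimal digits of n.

177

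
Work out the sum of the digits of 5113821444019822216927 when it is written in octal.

69

5113821444019822216927 in base 8 is 1052342073122303050643337.
Digit sum: 1+0+5+2+3+4+2+0+7+3+1+2+2+3+0+3+0+5+0+6+4+3+3+3+7 = 69.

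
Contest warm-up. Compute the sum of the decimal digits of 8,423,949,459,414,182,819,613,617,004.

8+4+2+3+9+4+9+4+5+9+4+1+4+1+8+2+8+1+9+6+1+3+6+1+7+0+0+4 = 123

123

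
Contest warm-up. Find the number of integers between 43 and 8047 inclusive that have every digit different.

4254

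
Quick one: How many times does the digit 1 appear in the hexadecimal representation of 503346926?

503346926 in base 16 is 1E0076EE.
The digit 1 appears 1 time.

1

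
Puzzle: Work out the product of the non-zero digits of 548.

160

5×4×8 = 160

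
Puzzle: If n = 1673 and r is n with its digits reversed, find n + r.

5434

Reverse of 1673 is 3761.
1673 + 3761 = 5434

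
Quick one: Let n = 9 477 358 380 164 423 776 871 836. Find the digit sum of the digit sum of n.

10

First digit sum: 127.
1+2+7 = 10.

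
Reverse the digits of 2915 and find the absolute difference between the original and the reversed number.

Reverse of 2915 is 5192.
|2915 − 5192| = 2277

2277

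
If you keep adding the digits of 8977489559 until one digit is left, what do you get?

8

8+9+7+7+4+8+9+5+5+9 = 71
7+1 = 8
(Equivalently, 8977489559 mod 9 = 8.)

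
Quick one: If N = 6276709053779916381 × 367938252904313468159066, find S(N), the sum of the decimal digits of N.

183

6276709053779916381 × 367938252904313468159066 = 2309441363236468958980431705600675487060146
Sum of its 43 digits: 183.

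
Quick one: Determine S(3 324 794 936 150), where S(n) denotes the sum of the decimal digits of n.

56

3+3+2+4+7+9+4+9+3+6+1+5+0 = 56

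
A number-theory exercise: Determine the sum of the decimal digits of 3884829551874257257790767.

3+8+8+4+8+2+9+5+5+1+8+7+4+2+5+7+2+5+7+7+9+0+7+6+7 = 136

136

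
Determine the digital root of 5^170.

The digital root of n equals n mod 9 (or 9 when 9 | n), so we need 5^170 mod 9.
5^170 ≡ 7 (mod 9), so the digital root is 7.

7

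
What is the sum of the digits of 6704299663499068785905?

122

6+7+0+4+2+9+9+6+6+3+4+9+9+0+6+8+7+8+5+9+0+5 = 122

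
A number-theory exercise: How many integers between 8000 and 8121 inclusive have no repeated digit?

The integers in [8000, 8121] that have no repeated digit: 8012, 8013, 8014, 8015, 8016, 8017, …, 8109, 8120.
64 qualify.

64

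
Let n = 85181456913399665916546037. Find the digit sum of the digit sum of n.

First digit sum: 130.
1+3+0 = 4.

4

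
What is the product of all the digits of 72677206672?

0

7×2×6×7×7×2×0×6×6×7×2 = 0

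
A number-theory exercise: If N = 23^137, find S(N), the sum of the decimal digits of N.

794

23^137 = 3603408796636394106131033457901401161620272319323062878168247797107107060878910273075521213259515593914935716349070812432167922354276365875665683863440450667848319819735572257352144159703
Sum of its 187 digits: 794.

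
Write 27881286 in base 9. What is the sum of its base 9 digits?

27881286 in base 9 is 57414836.
Digit sum: 5+7+4+1+4+8+3+6 = 38.

38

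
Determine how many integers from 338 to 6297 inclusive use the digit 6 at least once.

1863

The integers in [338, 6297] that use the digit 6 at least once: 346, 356, 360, 361, 362, 363, …, 6296, 6297.
1863 qualify.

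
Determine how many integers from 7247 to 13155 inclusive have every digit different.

2088

The integers in [7247, 13155] that have every digit different: 7248, 7249, 7250, 7251, 7253, 7254, …, 13097, 13098.
2088 qualify.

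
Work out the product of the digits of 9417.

252

9×4×1×7 = 252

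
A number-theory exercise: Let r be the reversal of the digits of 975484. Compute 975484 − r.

Reverse of 975484 is 484579.
975484 − 484579 = 490905

490905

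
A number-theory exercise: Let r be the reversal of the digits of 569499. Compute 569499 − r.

-425466

Reverse of 569499 is 994965.
569499 − 994965 = -425466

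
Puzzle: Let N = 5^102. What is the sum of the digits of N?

298

5^102 = 197215226305252951352932141320696557418301608777255751192569732666015625
Sum of its 72 digits: 298.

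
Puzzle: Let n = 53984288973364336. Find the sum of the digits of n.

5+3+9+8+4+2+8+8+9+7+3+3+6+4+3+3+6 = 91

91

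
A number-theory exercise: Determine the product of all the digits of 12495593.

1×2×4×9×5×5×9×3 = 48600

48600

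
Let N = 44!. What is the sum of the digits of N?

216

44! = 2658271574788448768043625811014615890319638528000000000
Sum of its 55 digits: 216.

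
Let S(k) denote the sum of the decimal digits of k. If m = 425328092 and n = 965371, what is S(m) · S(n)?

1085

S(425328092) = 4+2+5+3+2+8+0+9+2 = 35.
S(965371) = 9+6+5+3+7+1 = 31.
35 · 31 = 1085.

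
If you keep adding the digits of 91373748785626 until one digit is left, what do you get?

4

9+1+3+7+3+7+4+8+7+8+5+6+2+6 = 76
7+6 = 13
1+3 = 4
(Equivalently, 91373748785626 mod 9 = 4.)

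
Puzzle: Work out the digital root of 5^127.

The digital root of n equals n mod 9 (or 9 when 9 | n), so we need 5^127 mod 9.
5^127 ≡ 5 (mod 9), so the digital root is 5.

5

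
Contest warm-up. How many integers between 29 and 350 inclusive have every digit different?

The integers in [29, 350] that have every digit different: 29, 30, 31, 32, 34, 35, …, 349, 350.
241 qualify.

241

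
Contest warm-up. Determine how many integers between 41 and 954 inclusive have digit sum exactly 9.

51

The integers in [41, 954] that have digit sum exactly 9: 45, 54, 63, 72, 81, 90, …, 810, 900.
51 qualify.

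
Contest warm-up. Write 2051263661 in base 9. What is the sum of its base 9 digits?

2051263661 in base 9 is 5257728665.
Digit sum: 5+2+5+7+7+2+8+6+6+5 = 53.

53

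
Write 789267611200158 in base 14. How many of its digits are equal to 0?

1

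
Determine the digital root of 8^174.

The digital root of n equals n mod 9 (or 9 when 9 | n), so we need 8^174 mod 9.
8^174 ≡ 1 (mod 9), so the digital root is 1.

1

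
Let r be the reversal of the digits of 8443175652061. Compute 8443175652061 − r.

Reverse of 8443175652061 is 1602565713448.
8443175652061 − 1602565713448 = 6840609938613

6840609938613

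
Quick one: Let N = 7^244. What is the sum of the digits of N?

988

7^244 = 159926990019116225363134751666146424986858926334048912992883889984727799306358024096317097570349041179670443806891180163646642868756737967701391955704853411555996932555746660694064643988863700283264300946401
Sum of its 207 digits: 988.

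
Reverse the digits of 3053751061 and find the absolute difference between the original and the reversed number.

1452177558

Reverse of 3053751061 is 1601573503.
|3053751061 − 1601573503| = 1452177558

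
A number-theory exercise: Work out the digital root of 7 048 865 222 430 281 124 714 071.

8

7+0+4+8+8+6+5+2+2+2+4+3+0+2+8+1+1+2+4+7+1+4+0+7+1 = 89
8+9 = 17
1+7 = 8
(Equivalently, 7 048 865 222 430 281 124 714 071 mod 9 = 8.)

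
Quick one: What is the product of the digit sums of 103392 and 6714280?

S(103392) = 1+0+3+3+9+2 = 18.
S(6714280) = 6+7+1+4+2+8+0 = 28.
18 · 28 = 504.

504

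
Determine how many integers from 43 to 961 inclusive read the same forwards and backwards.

The integers in [43, 961] that read the same forwards and backwards: 44, 55, 66, 77, 88, 99, …, 949, 959.
92 qualify.

92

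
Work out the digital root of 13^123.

The digital root of n equals n mod 9 (or 9 when 9 | n), so we need 13^123 mod 9.
13^123 ≡ 1 (mod 9), so the digital root is 1.

1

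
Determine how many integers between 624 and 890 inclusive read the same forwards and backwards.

27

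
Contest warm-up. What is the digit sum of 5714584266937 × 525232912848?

5714584266937 × 525232912848 = 3001487740238673288906576
Sum of its 25 digits: 114.

114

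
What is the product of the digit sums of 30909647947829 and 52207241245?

2618

S(30909647947829) = 3+0+9+0+9+6+4+7+9+4+7+8+2+9 = 77.
S(52207241245) = 5+2+2+0+7+2+4+1+2+4+5 = 34.
77 · 34 = 2618.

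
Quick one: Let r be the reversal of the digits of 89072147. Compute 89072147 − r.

14945049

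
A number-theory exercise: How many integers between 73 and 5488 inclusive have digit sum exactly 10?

The integers in [73, 5488] that have digit sum exactly 10: 73, 82, 91, 109, 118, 127, …, 5401, 5410.
241 qualify.

241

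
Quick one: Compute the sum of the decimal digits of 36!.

171

36! = 371993326789901217467999448150835200000000
Sum of its 42 digits: 171.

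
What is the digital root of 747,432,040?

7+4+7+4+3+2+0+4+0 = 31
3+1 = 4

4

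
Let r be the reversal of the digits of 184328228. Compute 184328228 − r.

-638495253

Reverse of 184328228 is 822823481.
184328228 − 822823481 = -638495253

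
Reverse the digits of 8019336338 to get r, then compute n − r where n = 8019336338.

-317002770

Reverse of 8019336338 is 8336339108.
8019336338 − 8336339108 = -317002770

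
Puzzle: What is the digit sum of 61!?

61! = 507580213877224798800856812176625227226004528988036003099405939480985600000000000000
Sum of its 84 digits: 315.

315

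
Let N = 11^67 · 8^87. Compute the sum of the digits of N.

11^67 · 8^87 = 21985622863199294160797419822844458962426560342589139665579993342512837272685209146532465528422066757857375883516571513667286939480178337195325652992
Sum of its 149 digits: 727.

727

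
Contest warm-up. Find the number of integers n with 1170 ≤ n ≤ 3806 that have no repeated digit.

1349

The integers in [1170, 3806] that have no repeated digit: 1203, 1204, 1205, 1206, 1207, 1208, …, 3805, 3806.
1349 qualify.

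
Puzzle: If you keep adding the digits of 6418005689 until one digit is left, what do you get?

6+4+1+8+0+0+5+6+8+9 = 47
4+7 = 11
1+1 = 2

2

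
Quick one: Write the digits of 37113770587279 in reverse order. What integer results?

97278507731173

Reversing 37113770587279 gives 97278507731173.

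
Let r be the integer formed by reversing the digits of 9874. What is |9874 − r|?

5085

Reverse of 9874 is 4789.
|9874 − 4789| = 5085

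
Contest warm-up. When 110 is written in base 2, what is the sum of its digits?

5

110 in base 2 is 1101110.
Digit sum: 1+1+0+1+1+1+0 = 5.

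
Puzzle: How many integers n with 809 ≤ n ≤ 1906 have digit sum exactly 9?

The integers in [809, 1906] that have digit sum exactly 9: 810, 900, 1008, 1017, 1026, 1035, …, 1710, 1800.
47 qualify.

47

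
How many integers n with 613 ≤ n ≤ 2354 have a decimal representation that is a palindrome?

The integers in [613, 2354] that have a decimal representation that is a palindrome: 616, 626, 636, 646, 656, 666, …, 2222, 2332.
53 qualify.

53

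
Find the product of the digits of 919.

9×1×9 = 81

81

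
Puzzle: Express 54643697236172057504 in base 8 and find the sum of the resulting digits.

71

54643697236172057504 in base 8 is 5731253221744001725640.
Digit sum: 5+7+3+1+2+5+3+2+2+1+7+4+4+0+0+1+7+2+5+6+4+0 = 71.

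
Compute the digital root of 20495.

2

2+0+4+9+5 = 20
2+0 = 2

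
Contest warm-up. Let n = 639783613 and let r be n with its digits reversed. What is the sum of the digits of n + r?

47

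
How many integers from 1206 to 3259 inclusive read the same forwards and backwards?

The integers in [1206, 3259] that read the same forwards and backwards: 1221, 1331, 1441, 1551, 1661, 1771, …, 3113, 3223.
21 qualify.

21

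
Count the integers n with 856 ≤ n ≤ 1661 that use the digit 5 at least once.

237

The integers in [856, 1661] that use the digit 5 at least once: 856, 857, 858, 859, 865, 875, …, 1658, 1659.
237 qualify.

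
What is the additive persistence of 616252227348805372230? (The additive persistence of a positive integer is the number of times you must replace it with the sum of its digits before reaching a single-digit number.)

616252227348805372230 → 78 → 15 → 6 (3 steps)

3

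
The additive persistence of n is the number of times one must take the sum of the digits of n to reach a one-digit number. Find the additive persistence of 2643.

2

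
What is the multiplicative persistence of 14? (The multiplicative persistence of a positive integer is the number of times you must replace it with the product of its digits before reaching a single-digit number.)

1

14 → 4 (1 step)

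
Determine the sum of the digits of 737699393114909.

80

7+3+7+6+9+9+3+9+3+1+1+4+9+0+9 = 80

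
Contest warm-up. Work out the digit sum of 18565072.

34

1+8+5+6+5+0+7+2 = 34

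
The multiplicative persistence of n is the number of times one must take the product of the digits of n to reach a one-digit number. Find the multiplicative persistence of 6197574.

6197574 → 52920 → 0 (2 steps)

2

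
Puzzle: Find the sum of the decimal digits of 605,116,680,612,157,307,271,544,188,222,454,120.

6+0+5+1+1+6+6+8+0+6+1+2+1+5+7+3+0+7+2+7+1+5+4+4+1+8+8+2+2+2+4+5+4+1+2+0 = 127

127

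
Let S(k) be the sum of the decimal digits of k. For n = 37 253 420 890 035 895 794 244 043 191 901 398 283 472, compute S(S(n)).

First digit sum: 177.
1+7+7 = 15.

15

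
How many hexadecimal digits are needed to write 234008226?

234008226 in base 16 is DF2AEA2, which has 7 digits.

7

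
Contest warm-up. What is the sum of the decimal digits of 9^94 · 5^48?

558

9^94 · 5^48 = 1775644806403879983271849253778493607017229017234835757599051479092593475100300403989458292386416360386647284030914306640625
Sum of its 124 digits: 558.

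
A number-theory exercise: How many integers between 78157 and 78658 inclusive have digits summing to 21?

15

The integers in [78157, 78658] that have digits summing to 21: 78204, 78213, 78222, 78231, 78240, 78303, …, 78510, 78600.
15 qualify.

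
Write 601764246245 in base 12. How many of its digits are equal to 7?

601764246245 in base 12 is 98761766085.
The digit 7 appears 2 times.

2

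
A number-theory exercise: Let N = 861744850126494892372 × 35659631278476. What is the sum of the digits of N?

861744850126494892372 × 35659631278476 = 30729503611636370069196026380185072
Sum of its 35 digits: 135.

135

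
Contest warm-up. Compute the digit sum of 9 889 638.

51

9+8+8+9+6+3+8 = 51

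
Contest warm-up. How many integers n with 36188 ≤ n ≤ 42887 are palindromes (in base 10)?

67

The integers in [36188, 42887] that are palindromes (in base 10): 36263, 36363, 36463, 36563, 36663, 36763, …, 42724, 42824.
67 qualify.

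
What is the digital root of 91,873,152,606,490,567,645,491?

9+1+8+7+3+1+5+2+6+0+6+4+9+0+5+6+7+6+4+5+4+9+1 = 108
1+0+8 = 9

9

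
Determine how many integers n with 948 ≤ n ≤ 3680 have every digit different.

The integers in [948, 3680] that have every digit different: 948, 950, 951, 952, 953, 954, …, 3679, 3680.
1364 qualify.

1364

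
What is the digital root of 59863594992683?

5+9+8+6+3+5+9+4+9+9+2+6+8+3 = 86
8+6 = 14
1+4 = 5

5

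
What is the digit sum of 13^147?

13^147 = 56191779941199568261718534306894018908396678623777478504315980789486786568011594584548956655395926010106375918646401469633245745563665854904711355867220707990645717
Sum of its 164 digits: 811.

811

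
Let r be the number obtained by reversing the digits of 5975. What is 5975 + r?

11770

Reverse of 5975 is 5795.
5975 + 5795 = 11770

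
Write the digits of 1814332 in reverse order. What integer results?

2334181

Reversing 1814332 gives 2334181.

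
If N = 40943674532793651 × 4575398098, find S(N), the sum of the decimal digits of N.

123

40943674532793651 × 4575398098 = 187333610582475109411875798
Sum of its 27 digits: 123.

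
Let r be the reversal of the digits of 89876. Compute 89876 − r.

Reverse of 89876 is 67898.
89876 − 67898 = 21978

21978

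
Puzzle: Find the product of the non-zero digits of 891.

8×9×1 = 72

72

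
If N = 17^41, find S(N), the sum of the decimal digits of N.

206

17^41 = 280805607755268602048174614102036928492604365174417
Sum of its 51 digits: 206.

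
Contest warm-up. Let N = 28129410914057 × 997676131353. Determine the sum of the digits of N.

102

28129410914057 × 997676131353 = 28064041857975243326129121
Sum of its 26 digits: 102.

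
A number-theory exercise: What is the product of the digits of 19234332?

3888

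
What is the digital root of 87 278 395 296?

3

8+7+2+7+8+3+9+5+2+9+6 = 66
6+6 = 12
1+2 = 3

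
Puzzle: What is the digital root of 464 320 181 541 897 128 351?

2

4+6+4+3+2+0+1+8+1+5+4+1+8+9+7+1+2+8+3+5+1 = 83
8+3 = 11
1+1 = 2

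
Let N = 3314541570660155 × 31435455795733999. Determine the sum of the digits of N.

119

3314541570660155 × 31435455795733999 = 104194125027610041668671208109845
Sum of its 33 digits: 119.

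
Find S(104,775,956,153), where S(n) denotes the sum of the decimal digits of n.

1+0+4+7+7+5+9+5+6+1+5+3 = 53

53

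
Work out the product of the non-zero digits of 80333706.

8×3×3×3×7×6 = 9072

9072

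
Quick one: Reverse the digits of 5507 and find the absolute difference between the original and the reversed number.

Reverse of 5507 is 7055.
|5507 − 7055| = 1548

1548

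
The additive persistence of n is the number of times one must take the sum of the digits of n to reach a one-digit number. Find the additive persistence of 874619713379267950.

874619713379267950 → 94 → 13 → 4 (3 steps)

3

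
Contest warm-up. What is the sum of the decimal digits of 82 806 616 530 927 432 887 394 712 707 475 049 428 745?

194

8+2+8+0+6+6+1+6+5+3+0+9+2+7+4+3+2+8+8+7+3+9+4+7+1+2+7+0+7+4+7+5+0+4+9+4+2+8+7+4+5 = 194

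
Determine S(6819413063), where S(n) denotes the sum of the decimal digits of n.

6+8+1+9+4+1+3+0+6+3 = 41

41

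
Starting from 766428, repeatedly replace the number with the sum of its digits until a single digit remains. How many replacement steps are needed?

766428 → 33 → 6 (2 steps)

2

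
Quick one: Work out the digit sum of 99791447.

9+9+7+9+1+4+4+7 = 50

50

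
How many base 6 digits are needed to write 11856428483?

13

11856428483 in base 6 is 5240300224335, which has 13 digits.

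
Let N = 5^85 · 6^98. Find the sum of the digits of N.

5^85 · 6^98 = 4691080722040707582056321750044410517750738689146880000000000000000000000000000000000000000000000000000000000000000000000000000000000000
Sum of its 136 digits: 207.

207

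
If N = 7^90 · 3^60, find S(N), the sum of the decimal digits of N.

432

7^90 · 3^60 = 485399008027680266096325163078161812339448903922004042236649231733592575002182739281660008981097250294049
Sum of its 105 digits: 432.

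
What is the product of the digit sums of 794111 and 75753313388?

S(794111) = 7+9+4+1+1+1 = 23.
S(75753313388) = 7+5+7+5+3+3+1+3+3+8+8 = 53.
23 · 53 = 1219.

1219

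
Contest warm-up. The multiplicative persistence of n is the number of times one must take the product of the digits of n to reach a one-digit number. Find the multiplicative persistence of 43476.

43476 → 2016 → 0 (2 steps)

2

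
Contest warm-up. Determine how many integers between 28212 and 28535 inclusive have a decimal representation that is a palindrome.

3

The integers in [28212, 28535] that have a decimal representation that is a palindrome: 28282, 28382, 28482.
3 qualify.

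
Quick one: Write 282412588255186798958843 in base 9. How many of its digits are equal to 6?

282412588255186798958843 in base 9 is 3477015450031383628150762.
The digit 6 appears 2 times.

2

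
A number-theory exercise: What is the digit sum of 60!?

288

60! = 8320987112741390144276341183223364380754172606361245952449277696409600000000000000
Sum of its 82 digits: 288.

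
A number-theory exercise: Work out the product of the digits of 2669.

648

2×6×6×9 = 648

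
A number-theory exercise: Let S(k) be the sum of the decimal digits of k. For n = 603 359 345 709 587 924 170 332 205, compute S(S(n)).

First digit sum: 112.
1+1+2 = 4.

4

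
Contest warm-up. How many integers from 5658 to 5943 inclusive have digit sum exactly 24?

23

The integers in [5658, 5943] that have digit sum exactly 24: 5658, 5667, 5676, 5685, 5694, 5739, …, 5928, 5937.
23 qualify.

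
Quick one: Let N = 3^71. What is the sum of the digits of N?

3^71 = 7509466514979724803946715958257547
Sum of its 34 digits: 180.

180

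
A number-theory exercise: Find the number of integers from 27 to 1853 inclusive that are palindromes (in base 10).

The integers in [27, 1853] that are palindromes (in base 10): 33, 44, 55, 66, 77, 88, …, 1661, 1771.
105 qualify.

105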